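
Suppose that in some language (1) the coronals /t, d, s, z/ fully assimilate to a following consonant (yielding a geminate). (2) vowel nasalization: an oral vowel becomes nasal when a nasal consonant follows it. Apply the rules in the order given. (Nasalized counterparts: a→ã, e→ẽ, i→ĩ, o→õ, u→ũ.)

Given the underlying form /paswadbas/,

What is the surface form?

[pawwabbas]

Rule 1: /s/ before /w/ → [w] (total assimilation)
Rule 1: /d/ before /b/ → [b] (total assimilation)
After rule 1: pawwabbas
Rule 2: no segment meets the rule's conditions; no change.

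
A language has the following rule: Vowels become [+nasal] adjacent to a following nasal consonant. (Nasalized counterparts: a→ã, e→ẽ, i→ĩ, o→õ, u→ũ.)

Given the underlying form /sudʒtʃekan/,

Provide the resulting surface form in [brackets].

[sudʒtʃekãn]

/a/ before nasal /n/ → [ã]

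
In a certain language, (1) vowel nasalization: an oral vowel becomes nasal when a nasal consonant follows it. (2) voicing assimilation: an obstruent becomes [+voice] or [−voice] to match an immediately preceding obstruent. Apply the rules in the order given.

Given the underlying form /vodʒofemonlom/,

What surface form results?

Rule 1: /e/ before nasal /m/ → [ẽ]
Rule 1: /o/ before nasal /n/ → [õ]
Rule 1: /o/ before nasal /m/ → [õ]
After rule 1: vodʒofẽmõnlõm
Rule 2: no segment meets the rule's conditions; no change.

[vodʒofẽmõnlõm]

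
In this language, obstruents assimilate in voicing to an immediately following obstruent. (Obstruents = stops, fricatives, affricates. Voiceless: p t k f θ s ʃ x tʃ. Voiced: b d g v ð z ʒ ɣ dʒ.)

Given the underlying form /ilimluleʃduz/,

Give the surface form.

[ilimluleʒduz]

/ʃ/ before /d/ (voiced) → [ʒ]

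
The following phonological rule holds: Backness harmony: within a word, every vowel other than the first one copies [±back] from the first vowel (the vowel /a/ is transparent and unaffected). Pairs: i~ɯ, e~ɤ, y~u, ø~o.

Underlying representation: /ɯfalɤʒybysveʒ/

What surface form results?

/y/ harmonizes with /ɯ/ ([+back]) → [u]
/y/ harmonizes with /ɯ/ ([+back]) → [u]
/e/ harmonizes with /ɯ/ ([+back]) → [ɤ]

[ɯfalɤʒubusvɤʒ]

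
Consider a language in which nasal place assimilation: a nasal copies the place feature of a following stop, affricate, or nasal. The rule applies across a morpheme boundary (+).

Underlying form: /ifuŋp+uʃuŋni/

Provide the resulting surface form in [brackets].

/ŋ/ before /p/ (labial) → [m]
/ŋ/ before /n/ (alveolar) → [n]

[ifump+uʃunni]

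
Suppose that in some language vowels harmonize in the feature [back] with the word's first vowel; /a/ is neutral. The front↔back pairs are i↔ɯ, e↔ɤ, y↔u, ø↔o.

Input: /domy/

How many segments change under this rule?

/y/ harmonizes with /o/ ([+back]) → [u]
1 segment changes.

1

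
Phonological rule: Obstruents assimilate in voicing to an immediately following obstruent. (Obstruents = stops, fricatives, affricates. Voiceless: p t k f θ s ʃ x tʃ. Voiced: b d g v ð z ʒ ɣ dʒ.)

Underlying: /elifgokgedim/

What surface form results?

[elivgoggedim]

/f/ before /g/ (voiced) → [v]
/k/ before /g/ (voiced) → [g]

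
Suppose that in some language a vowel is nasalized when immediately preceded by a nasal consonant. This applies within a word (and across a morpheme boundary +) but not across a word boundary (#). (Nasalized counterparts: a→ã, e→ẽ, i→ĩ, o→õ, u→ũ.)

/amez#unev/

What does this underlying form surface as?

[amẽz#unẽv]

/e/ after nasal /m/ → [ẽ]
/e/ after nasal /n/ → [ẽ]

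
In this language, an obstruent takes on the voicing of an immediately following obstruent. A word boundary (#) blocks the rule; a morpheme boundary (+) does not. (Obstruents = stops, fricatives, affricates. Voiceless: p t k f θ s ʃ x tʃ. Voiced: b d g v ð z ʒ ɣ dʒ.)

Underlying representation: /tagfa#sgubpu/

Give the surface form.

[takfa#zguppu]

/g/ before /f/ (voiceless) → [k]
/s/ before /g/ (voiced) → [z]
/b/ before /p/ (voiceless) → [p]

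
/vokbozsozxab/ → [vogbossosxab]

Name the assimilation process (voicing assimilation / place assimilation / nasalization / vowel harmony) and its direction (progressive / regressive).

voicing assimilation, regressive

/k/→[g] /z/→[s] /z/→[s].
Each target copies a feature from the following segment, so the direction is regressive.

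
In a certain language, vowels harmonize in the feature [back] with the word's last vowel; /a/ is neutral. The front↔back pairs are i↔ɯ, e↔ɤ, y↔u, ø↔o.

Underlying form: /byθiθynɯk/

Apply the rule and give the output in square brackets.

/y/ harmonizes with /ɯ/ ([+back]) → [u]
/i/ harmonizes with /ɯ/ ([+back]) → [ɯ]
/y/ harmonizes with /ɯ/ ([+back]) → [u]

[buθɯθunɯk]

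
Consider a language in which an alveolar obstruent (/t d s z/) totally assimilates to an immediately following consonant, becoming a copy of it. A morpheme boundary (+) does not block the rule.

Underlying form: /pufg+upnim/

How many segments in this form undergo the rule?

No segment meets the rule's conditions.

0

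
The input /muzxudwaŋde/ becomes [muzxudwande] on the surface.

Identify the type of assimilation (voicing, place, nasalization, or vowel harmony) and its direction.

/ŋ/→[n].
Each target copies a feature from the following segment, so the direction is regressive.

place assimilation, regressive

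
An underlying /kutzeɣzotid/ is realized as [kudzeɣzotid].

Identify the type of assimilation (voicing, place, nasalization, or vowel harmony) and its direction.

/t/→[d].
Each target copies a feature from the following segment, so the direction is regressive.

voicing assimilation, regressive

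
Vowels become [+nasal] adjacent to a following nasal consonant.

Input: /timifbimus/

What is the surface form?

/i/ before nasal /m/ → [ĩ]
/i/ before nasal /m/ → [ĩ]

[tĩmifbĩmus]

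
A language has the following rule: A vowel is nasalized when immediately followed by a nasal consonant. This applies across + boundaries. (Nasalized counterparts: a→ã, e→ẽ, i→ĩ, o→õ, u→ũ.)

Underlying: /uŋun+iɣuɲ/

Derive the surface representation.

/u/ before nasal /ŋ/ → [ũ]
/u/ before nasal /n/ → [ũ]
/u/ before nasal /ɲ/ → [ũ]

[ũŋũn+iɣũɲ]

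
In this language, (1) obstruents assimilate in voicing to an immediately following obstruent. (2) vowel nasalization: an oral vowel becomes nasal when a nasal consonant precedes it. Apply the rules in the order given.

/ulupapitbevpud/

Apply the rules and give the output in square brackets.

[ulupapidbefpud]

Rule 1: /t/ before /b/ (voiced) → [d]
Rule 1: /v/ before /p/ (voiceless) → [f]
After rule 1: ulupapidbefpud
Rule 2: no segment meets the rule's conditions; no change.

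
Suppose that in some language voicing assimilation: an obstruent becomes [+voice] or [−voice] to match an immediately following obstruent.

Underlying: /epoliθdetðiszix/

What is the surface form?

[epoliðdedðizzix]

/θ/ before /d/ (voiced) → [ð]
/t/ before /ð/ (voiced) → [d]
/s/ before /z/ (voiced) → [z]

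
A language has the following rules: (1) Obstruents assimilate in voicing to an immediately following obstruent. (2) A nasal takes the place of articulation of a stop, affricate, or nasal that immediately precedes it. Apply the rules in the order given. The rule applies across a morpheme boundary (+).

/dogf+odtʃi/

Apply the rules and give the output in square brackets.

[dokf+ottʃi]

Rule 1: /g/ before /f/ (voiceless) → [k]
Rule 1: /d/ before /tʃ/ (voiceless) → [t]
After rule 1: dokf+ottʃi
Rule 2: no segment meets the rule's conditions; no change.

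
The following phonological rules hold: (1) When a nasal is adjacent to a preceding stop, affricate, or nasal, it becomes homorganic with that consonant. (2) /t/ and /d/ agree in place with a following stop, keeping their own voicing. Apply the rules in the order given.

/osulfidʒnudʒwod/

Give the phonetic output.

[osulfidʒɲudʒwod]

Rule 1: /n/ after /dʒ/ (palatal) → [ɲ]
After rule 1: osulfidʒɲudʒwod
Rule 2: no segment meets the rule's conditions; no change.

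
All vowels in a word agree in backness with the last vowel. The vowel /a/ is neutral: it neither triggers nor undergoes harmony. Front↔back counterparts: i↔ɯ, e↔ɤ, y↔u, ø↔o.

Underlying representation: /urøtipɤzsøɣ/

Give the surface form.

/u/ harmonizes with /ø/ ([-back]) → [y]
/ɤ/ harmonizes with /ø/ ([-back]) → [e]

[yrøtipezsøɣ]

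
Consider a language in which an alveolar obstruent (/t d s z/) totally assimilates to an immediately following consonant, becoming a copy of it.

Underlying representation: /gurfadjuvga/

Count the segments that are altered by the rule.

/d/ before /j/ → [j] (total assimilation)
1 segment changes.

1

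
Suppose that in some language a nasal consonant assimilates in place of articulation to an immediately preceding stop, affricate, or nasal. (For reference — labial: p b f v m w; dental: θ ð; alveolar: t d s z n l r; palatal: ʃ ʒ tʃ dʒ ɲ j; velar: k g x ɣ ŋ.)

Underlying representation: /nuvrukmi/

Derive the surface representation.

/m/ after /k/ (velar) → [ŋ]

[nuvrukŋi]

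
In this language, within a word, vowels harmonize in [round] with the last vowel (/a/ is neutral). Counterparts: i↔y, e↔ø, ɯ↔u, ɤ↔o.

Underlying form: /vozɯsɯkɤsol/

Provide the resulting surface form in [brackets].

[vozusukosol]

/ɯ/ harmonizes with /o/ ([+round]) → [u]
/ɯ/ harmonizes with /o/ ([+round]) → [u]
/ɤ/ harmonizes with /o/ ([+round]) → [o]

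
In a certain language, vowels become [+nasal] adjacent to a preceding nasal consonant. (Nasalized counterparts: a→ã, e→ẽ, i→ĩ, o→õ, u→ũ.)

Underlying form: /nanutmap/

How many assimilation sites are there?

3

/a/ after nasal /n/ → [ã]
/u/ after nasal /n/ → [ũ]
/a/ after nasal /m/ → [ã]
3 segments change.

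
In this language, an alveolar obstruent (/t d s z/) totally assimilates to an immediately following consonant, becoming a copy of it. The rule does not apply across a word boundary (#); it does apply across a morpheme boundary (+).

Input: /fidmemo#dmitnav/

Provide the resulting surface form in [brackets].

/d/ before /m/ → [m] (total assimilation)
/d/ before /m/ → [m] (total assimilation)
/t/ before /n/ → [n] (total assimilation)

[fimmemo#mminnav]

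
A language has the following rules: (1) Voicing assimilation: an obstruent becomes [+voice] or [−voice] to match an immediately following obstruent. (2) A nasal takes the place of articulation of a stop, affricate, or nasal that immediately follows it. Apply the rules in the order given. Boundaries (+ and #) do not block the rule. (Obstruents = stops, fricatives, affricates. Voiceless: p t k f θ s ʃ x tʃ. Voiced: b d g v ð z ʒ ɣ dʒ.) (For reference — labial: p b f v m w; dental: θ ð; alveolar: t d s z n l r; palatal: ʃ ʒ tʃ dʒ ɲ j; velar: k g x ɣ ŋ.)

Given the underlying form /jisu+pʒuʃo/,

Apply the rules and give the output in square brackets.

Rule 1: /p/ before /ʒ/ (voiced) → [b]
After rule 1: jisu+bʒuʃo
Rule 2: no segment meets the rule's conditions; no change.

[jisu+bʒuʃo]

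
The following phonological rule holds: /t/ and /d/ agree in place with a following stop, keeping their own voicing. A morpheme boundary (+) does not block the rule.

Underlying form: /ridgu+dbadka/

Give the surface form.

[riggu+bbagka]

/d/ before /g/ (velar) → [g]
/d/ before /b/ (labial) → [b]
/d/ before /k/ (velar) → [g]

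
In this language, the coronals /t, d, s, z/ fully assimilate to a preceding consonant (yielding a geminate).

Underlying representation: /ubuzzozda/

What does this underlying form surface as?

[ubuzzozza]

/d/ after /z/ → [z] (total assimilation)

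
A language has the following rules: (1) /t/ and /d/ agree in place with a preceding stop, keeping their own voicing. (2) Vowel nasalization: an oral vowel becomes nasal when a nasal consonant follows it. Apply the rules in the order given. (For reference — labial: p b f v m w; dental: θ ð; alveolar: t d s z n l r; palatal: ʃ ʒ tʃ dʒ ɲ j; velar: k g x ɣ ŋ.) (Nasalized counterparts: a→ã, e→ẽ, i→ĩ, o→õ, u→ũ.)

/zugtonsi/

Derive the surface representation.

[zugkõnsi]

Rule 1: /t/ after /g/ (velar) → [k]
After rule 1: zugkonsi
Rule 2: /o/ before nasal /n/ → [õ]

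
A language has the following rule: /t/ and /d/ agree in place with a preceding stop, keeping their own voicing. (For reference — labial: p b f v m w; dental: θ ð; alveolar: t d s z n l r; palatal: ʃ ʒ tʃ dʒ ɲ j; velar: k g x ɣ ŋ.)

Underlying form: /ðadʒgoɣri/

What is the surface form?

[ðadʒgoɣri]

no segment meets the rule's conditions; no change.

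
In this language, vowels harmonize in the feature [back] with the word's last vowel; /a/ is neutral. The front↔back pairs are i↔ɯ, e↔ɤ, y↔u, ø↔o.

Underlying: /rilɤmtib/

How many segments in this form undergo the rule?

1

/ɤ/ harmonizes with /i/ ([-back]) → [e]
1 segment changes.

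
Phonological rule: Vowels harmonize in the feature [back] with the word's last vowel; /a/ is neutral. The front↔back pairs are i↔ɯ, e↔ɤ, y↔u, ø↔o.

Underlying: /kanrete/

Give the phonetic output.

no segment meets the rule's conditions; no change.

[kanrete]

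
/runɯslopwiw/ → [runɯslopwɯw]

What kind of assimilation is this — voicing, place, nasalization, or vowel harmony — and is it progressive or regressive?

vowel harmony, progressive

/i/→[ɯ].
Vowels agree with the first vowel, so the harmony is progressive.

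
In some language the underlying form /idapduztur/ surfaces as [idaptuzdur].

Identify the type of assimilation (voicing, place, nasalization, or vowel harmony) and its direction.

voicing assimilation, progressive

/d/→[t] /t/→[d].
Each target copies a feature from the preceding segment, so the direction is progressive.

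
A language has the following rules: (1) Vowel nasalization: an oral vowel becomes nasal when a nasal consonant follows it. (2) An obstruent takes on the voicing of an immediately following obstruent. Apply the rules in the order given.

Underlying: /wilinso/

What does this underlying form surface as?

Rule 1: /i/ before nasal /n/ → [ĩ]
After rule 1: wilĩnso
Rule 2: no segment meets the rule's conditions; no change.

[wilĩnso]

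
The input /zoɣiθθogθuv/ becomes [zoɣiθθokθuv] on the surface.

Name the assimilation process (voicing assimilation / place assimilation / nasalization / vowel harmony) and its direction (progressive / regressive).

voicing assimilation, regressive

/g/→[k].
Each target copies a feature from the following segment, so the direction is regressive.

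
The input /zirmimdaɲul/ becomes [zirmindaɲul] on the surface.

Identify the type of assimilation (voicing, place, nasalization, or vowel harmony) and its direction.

place assimilation, regressive

/m/→[n].
Each target copies a feature from the following segment, so the direction is regressive.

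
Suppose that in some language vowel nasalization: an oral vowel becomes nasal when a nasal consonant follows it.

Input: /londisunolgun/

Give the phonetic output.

/o/ before nasal /n/ → [õ]
/u/ before nasal /n/ → [ũ]
/u/ before nasal /n/ → [ũ]

[lõndisũnolgũn]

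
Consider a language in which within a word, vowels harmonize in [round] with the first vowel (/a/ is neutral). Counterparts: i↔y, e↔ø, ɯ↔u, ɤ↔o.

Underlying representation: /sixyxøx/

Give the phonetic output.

/y/ harmonizes with /i/ ([-round]) → [i]
/ø/ harmonizes with /i/ ([-round]) → [e]

[sixixex]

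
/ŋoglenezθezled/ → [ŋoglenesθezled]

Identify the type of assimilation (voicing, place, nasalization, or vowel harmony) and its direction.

voicing assimilation, regressive

/z/→[s].
Each target copies a feature from the following segment, so the direction is regressive.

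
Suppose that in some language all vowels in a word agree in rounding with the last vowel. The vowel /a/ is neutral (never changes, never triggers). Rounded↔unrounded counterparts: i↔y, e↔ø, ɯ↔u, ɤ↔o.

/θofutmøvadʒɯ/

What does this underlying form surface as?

[θɤfɯtmevadʒɯ]

/o/ harmonizes with /ɯ/ ([-round]) → [ɤ]
/u/ harmonizes with /ɯ/ ([-round]) → [ɯ]
/ø/ harmonizes with /ɯ/ ([-round]) → [e]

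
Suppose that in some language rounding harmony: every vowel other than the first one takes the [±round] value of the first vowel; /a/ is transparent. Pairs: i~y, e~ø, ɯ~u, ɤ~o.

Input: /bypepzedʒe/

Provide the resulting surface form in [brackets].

[bypøpzødʒø]

/e/ harmonizes with /y/ ([+round]) → [ø]
/e/ harmonizes with /y/ ([+round]) → [ø]
/e/ harmonizes with /y/ ([+round]) → [ø]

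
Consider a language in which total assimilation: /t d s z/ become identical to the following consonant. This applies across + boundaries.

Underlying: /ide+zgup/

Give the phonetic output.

/z/ before /g/ → [g] (total assimilation)

[ide+ggup]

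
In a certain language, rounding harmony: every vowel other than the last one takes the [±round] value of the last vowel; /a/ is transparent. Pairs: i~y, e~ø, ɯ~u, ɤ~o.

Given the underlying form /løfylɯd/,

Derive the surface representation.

[lefilɯd]

/ø/ harmonizes with /ɯ/ ([-round]) → [e]
/y/ harmonizes with /ɯ/ ([-round]) → [i]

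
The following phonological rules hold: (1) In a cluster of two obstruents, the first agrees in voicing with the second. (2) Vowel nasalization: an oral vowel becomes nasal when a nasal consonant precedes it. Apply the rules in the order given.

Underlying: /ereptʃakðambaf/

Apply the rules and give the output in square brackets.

[ereptʃagðambaf]

Rule 1: /k/ before /ð/ (voiced) → [g]
After rule 1: ereptʃagðambaf
Rule 2: no segment meets the rule's conditions; no change.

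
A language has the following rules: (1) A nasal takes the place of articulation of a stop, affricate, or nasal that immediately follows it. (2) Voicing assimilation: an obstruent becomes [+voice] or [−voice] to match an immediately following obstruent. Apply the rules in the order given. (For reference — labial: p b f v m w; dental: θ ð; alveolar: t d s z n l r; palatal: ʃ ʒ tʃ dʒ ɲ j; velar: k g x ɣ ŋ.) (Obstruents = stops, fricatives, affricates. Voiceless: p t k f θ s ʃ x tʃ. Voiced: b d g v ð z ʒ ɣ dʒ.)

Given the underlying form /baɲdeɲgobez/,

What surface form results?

Rule 1: /ɲ/ before /d/ (alveolar) → [n]
Rule 1: /ɲ/ before /g/ (velar) → [ŋ]
After rule 1: bandeŋgobez
Rule 2: no segment meets the rule's conditions; no change.

[bandeŋgobez]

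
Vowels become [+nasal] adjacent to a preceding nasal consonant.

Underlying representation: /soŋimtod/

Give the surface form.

[soŋĩmtod]

/i/ after nasal /ŋ/ → [ĩ]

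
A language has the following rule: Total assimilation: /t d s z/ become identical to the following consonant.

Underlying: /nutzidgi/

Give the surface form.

[nuzziggi]

/t/ before /z/ → [z] (total assimilation)
/d/ before /g/ → [g] (total assimilation)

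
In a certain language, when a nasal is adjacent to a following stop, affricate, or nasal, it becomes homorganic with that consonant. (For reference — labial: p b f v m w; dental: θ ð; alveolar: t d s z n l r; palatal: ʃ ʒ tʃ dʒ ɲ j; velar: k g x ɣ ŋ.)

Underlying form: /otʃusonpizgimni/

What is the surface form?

[otʃusompizginni]

/n/ before /p/ (labial) → [m]
/m/ before /n/ (alveolar) → [n]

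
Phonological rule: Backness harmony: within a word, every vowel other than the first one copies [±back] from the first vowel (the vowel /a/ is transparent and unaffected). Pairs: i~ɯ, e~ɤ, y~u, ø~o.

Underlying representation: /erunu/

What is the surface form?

/u/ harmonizes with /e/ ([-back]) → [y]
/u/ harmonizes with /e/ ([-back]) → [y]

[eryny]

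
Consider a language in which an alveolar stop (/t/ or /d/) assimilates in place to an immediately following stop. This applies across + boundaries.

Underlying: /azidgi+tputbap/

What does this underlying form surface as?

[aziggi+ppupbap]

/d/ before /g/ (velar) → [g]
/t/ before /p/ (labial) → [p]
/t/ before /b/ (labial) → [p]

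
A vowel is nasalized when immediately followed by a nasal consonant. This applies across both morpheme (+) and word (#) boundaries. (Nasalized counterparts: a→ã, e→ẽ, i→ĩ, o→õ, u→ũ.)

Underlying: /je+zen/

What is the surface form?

/e/ before nasal /n/ → [ẽ]

[je+zẽn]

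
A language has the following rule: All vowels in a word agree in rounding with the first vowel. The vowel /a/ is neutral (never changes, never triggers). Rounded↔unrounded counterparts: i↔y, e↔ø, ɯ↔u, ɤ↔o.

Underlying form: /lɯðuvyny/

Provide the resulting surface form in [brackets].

/u/ harmonizes with /ɯ/ ([-round]) → [ɯ]
/y/ harmonizes with /ɯ/ ([-round]) → [i]
/y/ harmonizes with /ɯ/ ([-round]) → [i]

[lɯðɯvini]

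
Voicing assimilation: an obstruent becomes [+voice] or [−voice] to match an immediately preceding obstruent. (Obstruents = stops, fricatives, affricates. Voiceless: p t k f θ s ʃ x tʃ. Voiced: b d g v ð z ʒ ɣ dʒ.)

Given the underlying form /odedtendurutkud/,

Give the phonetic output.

/t/ after /d/ (voiced) → [d]

[odeddendurutkud]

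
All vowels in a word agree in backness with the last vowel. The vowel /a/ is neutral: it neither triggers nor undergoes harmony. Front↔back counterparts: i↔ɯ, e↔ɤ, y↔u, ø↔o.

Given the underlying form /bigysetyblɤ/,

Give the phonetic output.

/i/ harmonizes with /ɤ/ ([+back]) → [ɯ]
/y/ harmonizes with /ɤ/ ([+back]) → [u]
/e/ harmonizes with /ɤ/ ([+back]) → [ɤ]
/y/ harmonizes with /ɤ/ ([+back]) → [u]

[bɯgusɤtublɤ]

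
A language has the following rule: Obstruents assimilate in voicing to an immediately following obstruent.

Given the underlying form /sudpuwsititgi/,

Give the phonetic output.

/d/ before /p/ (voiceless) → [t]
/t/ before /g/ (voiced) → [d]

[sutpuwsitidgi]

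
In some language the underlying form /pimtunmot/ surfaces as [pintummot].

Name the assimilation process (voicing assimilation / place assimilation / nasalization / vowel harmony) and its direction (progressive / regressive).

place assimilation, regressive

/m/→[n] /n/→[m].
Each target copies a feature from the following segment, so the direction is regressive.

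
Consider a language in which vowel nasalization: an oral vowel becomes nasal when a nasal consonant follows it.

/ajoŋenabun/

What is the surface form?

/o/ before nasal /ŋ/ → [õ]
/e/ before nasal /n/ → [ẽ]
/u/ before nasal /n/ → [ũ]

[ajõŋẽnabũn]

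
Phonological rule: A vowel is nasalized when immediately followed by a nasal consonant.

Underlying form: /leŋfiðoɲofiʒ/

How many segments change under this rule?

2

/e/ before nasal /ŋ/ → [ẽ]
/o/ before nasal /ɲ/ → [õ]
2 segments change.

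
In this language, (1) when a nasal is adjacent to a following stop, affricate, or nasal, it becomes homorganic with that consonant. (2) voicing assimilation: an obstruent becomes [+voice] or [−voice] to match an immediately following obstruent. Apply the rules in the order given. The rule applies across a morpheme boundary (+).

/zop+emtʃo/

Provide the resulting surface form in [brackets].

[zop+eɲtʃo]

Rule 1: /m/ before /tʃ/ (palatal) → [ɲ]
After rule 1: zop+eɲtʃo
Rule 2: no segment meets the rule's conditions; no change.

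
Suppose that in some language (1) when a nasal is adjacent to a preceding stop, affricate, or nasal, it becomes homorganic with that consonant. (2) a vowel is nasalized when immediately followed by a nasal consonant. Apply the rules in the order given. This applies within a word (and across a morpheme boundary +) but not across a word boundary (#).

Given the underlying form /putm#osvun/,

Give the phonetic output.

Rule 1: /m/ after /t/ (alveolar) → [n]
After rule 1: putn#osvun
Rule 2: /u/ before nasal /n/ → [ũ]

[putn#osvũn]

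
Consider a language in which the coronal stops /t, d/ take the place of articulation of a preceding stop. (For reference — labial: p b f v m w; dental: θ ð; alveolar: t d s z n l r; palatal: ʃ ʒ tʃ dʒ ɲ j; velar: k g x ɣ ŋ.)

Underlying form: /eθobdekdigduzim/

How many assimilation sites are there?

3

/d/ after /b/ (labial) → [b]
/d/ after /k/ (velar) → [g]
/d/ after /g/ (velar) → [g]
3 segments change.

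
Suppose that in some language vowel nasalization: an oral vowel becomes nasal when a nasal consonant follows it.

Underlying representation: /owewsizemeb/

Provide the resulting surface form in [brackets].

/e/ before nasal /m/ → [ẽ]

[owewsizẽmeb]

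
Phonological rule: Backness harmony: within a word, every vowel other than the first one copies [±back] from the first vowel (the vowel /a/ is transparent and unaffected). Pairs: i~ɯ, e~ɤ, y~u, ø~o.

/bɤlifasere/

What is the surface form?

/i/ harmonizes with /ɤ/ ([+back]) → [ɯ]
/e/ harmonizes with /ɤ/ ([+back]) → [ɤ]
/e/ harmonizes with /ɤ/ ([+back]) → [ɤ]

[bɤlɯfasɤrɤ]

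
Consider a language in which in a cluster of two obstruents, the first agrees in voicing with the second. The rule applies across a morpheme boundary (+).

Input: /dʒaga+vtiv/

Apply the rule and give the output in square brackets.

[dʒaga+ftiv]

/v/ before /t/ (voiceless) → [f]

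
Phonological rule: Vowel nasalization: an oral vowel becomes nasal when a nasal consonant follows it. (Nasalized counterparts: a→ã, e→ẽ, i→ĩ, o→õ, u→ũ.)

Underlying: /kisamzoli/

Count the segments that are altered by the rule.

1

/a/ before nasal /m/ → [ã]
1 segment changes.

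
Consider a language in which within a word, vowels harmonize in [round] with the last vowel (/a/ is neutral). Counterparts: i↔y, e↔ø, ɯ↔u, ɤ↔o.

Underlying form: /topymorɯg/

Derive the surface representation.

/o/ harmonizes with /ɯ/ ([-round]) → [ɤ]
/y/ harmonizes with /ɯ/ ([-round]) → [i]
/o/ harmonizes with /ɯ/ ([-round]) → [ɤ]

[tɤpimɤrɯg]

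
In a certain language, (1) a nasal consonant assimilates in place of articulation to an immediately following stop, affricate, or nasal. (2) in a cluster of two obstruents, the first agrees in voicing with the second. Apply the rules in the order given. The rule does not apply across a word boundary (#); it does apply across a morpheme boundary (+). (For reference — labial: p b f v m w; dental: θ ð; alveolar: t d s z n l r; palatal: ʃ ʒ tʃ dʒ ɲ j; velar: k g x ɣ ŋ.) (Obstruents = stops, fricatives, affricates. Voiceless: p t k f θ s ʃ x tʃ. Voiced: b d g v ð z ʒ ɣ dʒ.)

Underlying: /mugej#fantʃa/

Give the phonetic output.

Rule 1: /n/ before /tʃ/ (palatal) → [ɲ]
After rule 1: mugej#faɲtʃa
Rule 2: no segment meets the rule's conditions; no change.

[mugej#faɲtʃa]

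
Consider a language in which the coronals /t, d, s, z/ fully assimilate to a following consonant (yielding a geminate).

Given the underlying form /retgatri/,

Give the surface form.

/t/ before /g/ → [g] (total assimilation)
/t/ before /r/ → [r] (total assimilation)

[reggarri]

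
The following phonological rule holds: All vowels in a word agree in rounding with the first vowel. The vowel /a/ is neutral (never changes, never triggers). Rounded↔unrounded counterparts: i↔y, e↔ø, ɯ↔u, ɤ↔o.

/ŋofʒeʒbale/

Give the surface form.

/e/ harmonizes with /o/ ([+round]) → [ø]
/e/ harmonizes with /o/ ([+round]) → [ø]

[ŋofʒøʒbalø]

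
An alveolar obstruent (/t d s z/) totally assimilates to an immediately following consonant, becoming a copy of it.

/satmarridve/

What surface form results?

/t/ before /m/ → [m] (total assimilation)
/d/ before /v/ → [v] (total assimilation)

[sammarrivve]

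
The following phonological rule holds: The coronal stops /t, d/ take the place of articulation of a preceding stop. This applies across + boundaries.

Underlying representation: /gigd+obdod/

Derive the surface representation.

[gigg+obbod]

/d/ after /g/ (velar) → [g]
/d/ after /b/ (labial) → [b]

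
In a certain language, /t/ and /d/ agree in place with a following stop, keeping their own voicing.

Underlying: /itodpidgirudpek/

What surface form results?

/d/ before /p/ (labial) → [b]
/d/ before /g/ (velar) → [g]
/d/ before /p/ (labial) → [b]

[itobpiggirubpek]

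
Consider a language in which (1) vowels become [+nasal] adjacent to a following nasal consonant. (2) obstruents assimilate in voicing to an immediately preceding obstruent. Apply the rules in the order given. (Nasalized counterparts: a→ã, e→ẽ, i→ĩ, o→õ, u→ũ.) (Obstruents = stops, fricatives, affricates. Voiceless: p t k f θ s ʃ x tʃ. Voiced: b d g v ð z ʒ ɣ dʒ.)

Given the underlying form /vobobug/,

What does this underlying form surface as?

[vobobug]

Rule 1: no segment meets the rule's conditions; no change.
After rule 1: vobobug
Rule 2: no segment meets the rule's conditions; no change.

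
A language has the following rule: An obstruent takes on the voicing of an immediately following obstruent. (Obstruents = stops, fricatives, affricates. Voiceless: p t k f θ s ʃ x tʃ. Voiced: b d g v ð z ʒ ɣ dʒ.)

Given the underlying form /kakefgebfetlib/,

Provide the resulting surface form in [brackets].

[kakevgepfetlib]

/f/ before /g/ (voiced) → [v]
/b/ before /f/ (voiceless) → [p]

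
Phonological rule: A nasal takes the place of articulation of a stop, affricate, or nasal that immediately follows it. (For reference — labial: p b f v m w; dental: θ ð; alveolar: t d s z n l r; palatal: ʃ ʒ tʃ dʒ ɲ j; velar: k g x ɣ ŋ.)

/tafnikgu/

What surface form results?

[tafnikgu]

no segment meets the rule's conditions; no change.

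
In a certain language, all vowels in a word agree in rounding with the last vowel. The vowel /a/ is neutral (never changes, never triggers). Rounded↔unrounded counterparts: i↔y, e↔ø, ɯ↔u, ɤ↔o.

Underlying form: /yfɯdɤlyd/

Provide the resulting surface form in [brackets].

/ɯ/ harmonizes with /y/ ([+round]) → [u]
/ɤ/ harmonizes with /y/ ([+round]) → [o]

[yfudolyd]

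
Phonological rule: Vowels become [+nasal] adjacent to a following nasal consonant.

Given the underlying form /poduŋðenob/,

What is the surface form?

[podũŋðẽnob]

/u/ before nasal /ŋ/ → [ũ]
/e/ before nasal /n/ → [ẽ]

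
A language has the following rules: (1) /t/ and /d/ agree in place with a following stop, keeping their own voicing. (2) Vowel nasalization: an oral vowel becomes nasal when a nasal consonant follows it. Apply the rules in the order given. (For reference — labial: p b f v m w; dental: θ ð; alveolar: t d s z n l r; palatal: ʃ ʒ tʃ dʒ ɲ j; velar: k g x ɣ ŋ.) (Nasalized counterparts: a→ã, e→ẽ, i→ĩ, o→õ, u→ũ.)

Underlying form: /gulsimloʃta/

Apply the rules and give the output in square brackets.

[gulsĩmloʃta]

Rule 1: no segment meets the rule's conditions; no change.
After rule 1: gulsimloʃta
Rule 2: /i/ before nasal /m/ → [ĩ]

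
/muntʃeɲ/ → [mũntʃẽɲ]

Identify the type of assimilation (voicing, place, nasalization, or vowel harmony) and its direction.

/u/→[ũ] /e/→[ẽ].
Each target copies a feature from the following segment, so the direction is regressive.

nasalization, regressive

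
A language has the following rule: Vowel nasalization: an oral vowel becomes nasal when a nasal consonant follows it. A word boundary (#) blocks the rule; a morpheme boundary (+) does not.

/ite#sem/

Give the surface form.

/e/ before nasal /m/ → [ẽ]

[ite#sẽm]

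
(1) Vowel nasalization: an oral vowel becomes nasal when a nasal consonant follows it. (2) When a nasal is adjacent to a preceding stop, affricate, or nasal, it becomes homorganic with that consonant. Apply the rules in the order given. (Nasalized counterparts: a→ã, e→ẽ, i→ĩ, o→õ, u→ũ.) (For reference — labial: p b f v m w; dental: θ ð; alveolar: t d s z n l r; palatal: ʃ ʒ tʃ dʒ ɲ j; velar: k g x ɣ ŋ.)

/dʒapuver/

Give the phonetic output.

[dʒapuver]

Rule 1: no segment meets the rule's conditions; no change.
After rule 1: dʒapuver
Rule 2: no segment meets the rule's conditions; no change.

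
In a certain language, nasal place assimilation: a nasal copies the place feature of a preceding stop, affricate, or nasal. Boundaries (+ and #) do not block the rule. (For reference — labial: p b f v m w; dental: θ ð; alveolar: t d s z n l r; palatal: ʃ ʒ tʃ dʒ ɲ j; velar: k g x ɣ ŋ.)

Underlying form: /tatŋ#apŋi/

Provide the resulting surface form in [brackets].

[tatn#apmi]

/ŋ/ after /t/ (alveolar) → [n]
/ŋ/ after /p/ (labial) → [m]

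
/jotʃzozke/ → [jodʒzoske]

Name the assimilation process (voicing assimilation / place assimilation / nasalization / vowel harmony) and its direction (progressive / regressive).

/tʃ/→[dʒ] /z/→[s].
Each target copies a feature from the following segment, so the direction is regressive.

voicing assimilation, regressive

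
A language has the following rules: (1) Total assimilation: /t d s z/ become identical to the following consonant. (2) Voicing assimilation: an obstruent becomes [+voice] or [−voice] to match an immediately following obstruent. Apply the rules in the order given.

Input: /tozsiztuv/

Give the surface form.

[tossittuv]

Rule 1: /z/ before /s/ → [s] (total assimilation)
Rule 1: /z/ before /t/ → [t] (total assimilation)
After rule 1: tossittuv
Rule 2: no segment meets the rule's conditions; no change.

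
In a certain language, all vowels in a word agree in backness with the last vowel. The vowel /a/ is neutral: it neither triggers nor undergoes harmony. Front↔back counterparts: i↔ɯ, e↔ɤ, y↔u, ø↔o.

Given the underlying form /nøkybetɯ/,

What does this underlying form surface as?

[nokubɤtɯ]

/ø/ harmonizes with /ɯ/ ([+back]) → [o]
/y/ harmonizes with /ɯ/ ([+back]) → [u]
/e/ harmonizes with /ɯ/ ([+back]) → [ɤ]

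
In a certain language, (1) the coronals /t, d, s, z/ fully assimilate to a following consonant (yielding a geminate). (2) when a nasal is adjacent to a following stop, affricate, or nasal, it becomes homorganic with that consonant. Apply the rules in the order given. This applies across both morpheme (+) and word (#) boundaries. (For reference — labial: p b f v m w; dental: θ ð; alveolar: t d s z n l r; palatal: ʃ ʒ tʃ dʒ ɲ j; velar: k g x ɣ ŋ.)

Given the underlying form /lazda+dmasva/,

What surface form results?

Rule 1: /z/ before /d/ → [d] (total assimilation)
Rule 1: /d/ before /m/ → [m] (total assimilation)
Rule 1: /s/ before /v/ → [v] (total assimilation)
After rule 1: ladda+mmavva
Rule 2: no segment meets the rule's conditions; no change.

[ladda+mmavva]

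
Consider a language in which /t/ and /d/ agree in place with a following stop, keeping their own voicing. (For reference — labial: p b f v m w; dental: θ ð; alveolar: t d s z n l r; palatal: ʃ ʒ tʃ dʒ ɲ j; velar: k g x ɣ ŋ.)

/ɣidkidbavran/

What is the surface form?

[ɣigkibbavran]

/d/ before /k/ (velar) → [g]
/d/ before /b/ (labial) → [b]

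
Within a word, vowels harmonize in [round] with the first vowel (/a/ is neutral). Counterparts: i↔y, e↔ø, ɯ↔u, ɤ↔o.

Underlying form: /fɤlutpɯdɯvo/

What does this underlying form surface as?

[fɤlɯtpɯdɯvɤ]

/u/ harmonizes with /ɤ/ ([-round]) → [ɯ]
/o/ harmonizes with /ɤ/ ([-round]) → [ɤ]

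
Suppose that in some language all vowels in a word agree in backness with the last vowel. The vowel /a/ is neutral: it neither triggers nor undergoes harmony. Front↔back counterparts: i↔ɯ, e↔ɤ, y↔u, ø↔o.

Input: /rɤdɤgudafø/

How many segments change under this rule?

3

/ɤ/ harmonizes with /ø/ ([-back]) → [e]
/ɤ/ harmonizes with /ø/ ([-back]) → [e]
/u/ harmonizes with /ø/ ([-back]) → [y]
3 segments change.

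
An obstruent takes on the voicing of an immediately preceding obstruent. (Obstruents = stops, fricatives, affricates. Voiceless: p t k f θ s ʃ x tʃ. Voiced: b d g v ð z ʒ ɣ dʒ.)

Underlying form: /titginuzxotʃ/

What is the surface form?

[titkinuzɣotʃ]

/g/ after /t/ (voiceless) → [k]
/x/ after /z/ (voiced) → [ɣ]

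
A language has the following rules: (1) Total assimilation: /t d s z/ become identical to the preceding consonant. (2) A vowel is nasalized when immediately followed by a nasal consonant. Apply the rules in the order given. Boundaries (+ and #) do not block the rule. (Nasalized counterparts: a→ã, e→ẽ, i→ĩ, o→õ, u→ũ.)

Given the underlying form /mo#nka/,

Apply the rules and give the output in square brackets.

[mõ#nka]

Rule 1: no segment meets the rule's conditions; no change.
After rule 1: mo#nka
Rule 2: /o/ before nasal /n/ → [õ]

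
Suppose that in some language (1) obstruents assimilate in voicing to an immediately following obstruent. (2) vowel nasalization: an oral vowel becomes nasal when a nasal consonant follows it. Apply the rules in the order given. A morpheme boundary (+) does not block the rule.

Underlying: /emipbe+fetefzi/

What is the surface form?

[ẽmibbe+fetevzi]

Rule 1: /p/ before /b/ (voiced) → [b]
Rule 1: /f/ before /z/ (voiced) → [v]
After rule 1: emibbe+fetevzi
Rule 2: /e/ before nasal /m/ → [ẽ]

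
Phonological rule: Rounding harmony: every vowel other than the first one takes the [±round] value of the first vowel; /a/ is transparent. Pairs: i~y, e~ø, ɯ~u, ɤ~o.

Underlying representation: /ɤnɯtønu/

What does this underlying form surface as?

[ɤnɯtenɯ]

/ø/ harmonizes with /ɤ/ ([-round]) → [e]
/u/ harmonizes with /ɤ/ ([-round]) → [ɯ]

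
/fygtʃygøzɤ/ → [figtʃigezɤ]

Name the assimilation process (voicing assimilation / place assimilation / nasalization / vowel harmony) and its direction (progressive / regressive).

vowel harmony, regressive

/y/→[i] /y/→[i] /ø/→[e].
Vowels agree with the last vowel, so the harmony is regressive.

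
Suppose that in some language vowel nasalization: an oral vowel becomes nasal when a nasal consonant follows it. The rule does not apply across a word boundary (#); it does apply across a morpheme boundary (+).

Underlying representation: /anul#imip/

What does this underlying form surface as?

[ãnul#ĩmip]

/a/ before nasal /n/ → [ã]
/i/ before nasal /m/ → [ĩ]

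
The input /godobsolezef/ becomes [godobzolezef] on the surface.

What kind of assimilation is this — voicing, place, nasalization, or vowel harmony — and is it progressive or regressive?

/s/→[z].
Each target copies a feature from the preceding segment, so the direction is progressive.

voicing assimilation, progressive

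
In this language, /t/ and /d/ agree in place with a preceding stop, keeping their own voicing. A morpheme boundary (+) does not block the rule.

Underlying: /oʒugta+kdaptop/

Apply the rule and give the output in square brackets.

/t/ after /g/ (velar) → [k]
/d/ after /k/ (velar) → [g]
/t/ after /p/ (labial) → [p]

[oʒugka+kgappop]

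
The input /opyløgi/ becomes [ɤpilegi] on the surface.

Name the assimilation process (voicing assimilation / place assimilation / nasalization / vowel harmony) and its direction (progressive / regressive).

vowel harmony, regressive

/o/→[ɤ] /y/→[i] /ø/→[e].
Vowels agree with the last vowel, so the harmony is regressive.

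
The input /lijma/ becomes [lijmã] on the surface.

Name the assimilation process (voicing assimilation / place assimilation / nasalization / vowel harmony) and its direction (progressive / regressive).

nasalization, progressive

/a/→[ã].
Each target copies a feature from the preceding segment, so the direction is progressive.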